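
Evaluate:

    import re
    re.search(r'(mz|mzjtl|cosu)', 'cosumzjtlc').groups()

The match spans [0:4] → 'cosu'.
Captured: group 1 = 'cosu'.

('cosu',)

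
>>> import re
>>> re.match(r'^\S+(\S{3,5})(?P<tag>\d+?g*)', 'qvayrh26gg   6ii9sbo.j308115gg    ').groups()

The match spans [0:10] → 'qvayrh26gg'.
Captured: group 1 = 'rh2', group 2 = '6gg'.

('rh2', '6gg')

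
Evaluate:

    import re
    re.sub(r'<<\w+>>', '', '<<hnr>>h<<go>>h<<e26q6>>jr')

'hhjr'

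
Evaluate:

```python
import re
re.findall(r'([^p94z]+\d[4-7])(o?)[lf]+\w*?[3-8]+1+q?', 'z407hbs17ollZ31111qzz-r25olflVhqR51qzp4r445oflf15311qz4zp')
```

[('07hbs17', 'o'), ('-r25', 'o')]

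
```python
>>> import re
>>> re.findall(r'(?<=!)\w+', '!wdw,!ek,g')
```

['wdw', 'ek']

The positive lookaround only admits positions where the adjacent text matches; those characters stay outside the span.
Matches: at [1:4] → 'wdw'; at [6:8] → 'ek'.
With no groups in the pattern, `findall` gives back each whole match — 2 here.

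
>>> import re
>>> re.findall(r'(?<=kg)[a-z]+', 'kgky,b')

Lookahead/lookbehind check context without consuming it, so the matched span excludes the asserted characters.
No capturing groups, so `findall` returns the 1 full match string.

['ky']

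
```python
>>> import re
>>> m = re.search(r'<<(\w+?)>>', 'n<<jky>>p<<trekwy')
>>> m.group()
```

`re.search` scans for the first position where the pattern succeeds.
The match spans [1:8] → '<<jky>>'.
Captured: group 1 = 'jky'.

'<<jky>>'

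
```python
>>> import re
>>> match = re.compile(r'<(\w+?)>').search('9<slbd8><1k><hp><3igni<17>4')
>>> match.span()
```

The match spans [1:8] → '<slbd8>'.

(1, 8)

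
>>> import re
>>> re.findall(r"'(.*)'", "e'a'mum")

['a']

With a single group, `findall` returns only what that group captured — 1 item.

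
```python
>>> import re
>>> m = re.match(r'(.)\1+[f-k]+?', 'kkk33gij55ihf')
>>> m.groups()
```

('k',)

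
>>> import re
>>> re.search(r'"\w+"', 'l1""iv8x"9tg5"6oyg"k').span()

(3, 9)

The match spans [3:9] → '"iv8x"'.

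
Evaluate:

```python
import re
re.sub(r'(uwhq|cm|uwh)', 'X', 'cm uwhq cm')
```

'X X X'

Branches in `(...|...)` are attempted left-to-right; the first branch that allows the whole pattern to succeed is taken.
Matches: at [0:2] → 'cm'; at [3:7] → 'uwhq'; at [8:10] → 'cm'.
Every occurrence is swapped for 'X'.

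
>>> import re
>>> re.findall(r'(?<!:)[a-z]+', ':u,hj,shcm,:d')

The negative lookahead/lookbehind blocks any match where the forbidden context is present.
Scanning left to right: at [3:5] → 'hj'; at [6:10] → 'shcm'.
`findall` yields the raw match text (2 of them) because the pattern has no groups.

['hj', 'shcm']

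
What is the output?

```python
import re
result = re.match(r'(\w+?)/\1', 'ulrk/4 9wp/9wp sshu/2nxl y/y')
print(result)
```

None

A backreference is literal: `\1` must see the identical characters the first group matched.
`match` is anchored at position 0; if the pattern doesn't fit there, it returns None.
Here the string doesn't start with a match, so the call returns None.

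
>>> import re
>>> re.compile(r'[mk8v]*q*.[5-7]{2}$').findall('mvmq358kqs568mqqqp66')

['8mqqqp66']

This matches zero or more of one of [mk8v]; then zero or more of a literal 'q', then any character, then exactly 2 of a character in [5-7]; then anchored at the end.
Walking the string: at [12:20] → '8mqqqp66'.
No capturing groups, so `findall` returns the 1 full match string.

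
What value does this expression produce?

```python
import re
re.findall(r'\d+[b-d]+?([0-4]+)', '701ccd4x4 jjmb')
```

This matches one or more of a digit, then one or more of a character in [b-d] (lazy); then one or more of a character in [0-4] (captured).
Walking the string: at [0:7] match '701ccd4', group 1 = '4'.
One capturing group, so `findall` returns just the captured substring from the one match — 1 in all.

['4']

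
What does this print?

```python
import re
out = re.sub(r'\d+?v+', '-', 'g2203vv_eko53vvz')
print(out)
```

Pattern: one or more of a digit (lazy); then one or more of a literal 'v'.
Matches: at [1:7] → '2203vv'; at [11:15] → '53vv'.
Every occurrence is swapped for '-'.

g-_eko-z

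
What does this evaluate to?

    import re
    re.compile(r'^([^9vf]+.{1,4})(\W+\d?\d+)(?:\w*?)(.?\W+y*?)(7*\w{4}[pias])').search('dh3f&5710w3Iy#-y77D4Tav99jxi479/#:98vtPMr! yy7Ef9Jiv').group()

'dh3f&5710w3Iy#-y77D4Ta'

The pattern matches anchored at the start of the string; then one or more of any character except [9vf], then 1 to 4 of any character (captured); then one or more of a non-word character, then optionally a digit, then one or more of a digit (captured); then zero or more of a word character (lazy) (non-capturing group); then optionally any character, then one or more of a non-word character, then zero or more of the literal 'y' (lazy) (captured); then zero or more of a literal '7', then exactly 4 of a word character, then one of [pias] (captured).
`search` walks the string left to right and returns the first match it finds.
The match spans [0:22] → 'dh3f&5710w3Iy#-y77D4Ta'.
Captured: group 1 = 'dh3f', group 2 = '&5710', group 3 = 'y#-y', group 4 = '77D4Ta'.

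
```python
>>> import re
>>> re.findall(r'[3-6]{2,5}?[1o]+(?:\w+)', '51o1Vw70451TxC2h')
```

['451TxC2h']

This matches 2 to 5 of a character in [3-6] (lazy), then one or more of one of [1o]; then one or more of a word character (non-capturing group).
Walking the string: at [8:16] → '451TxC2h'.
No capturing groups, so `findall` returns the 1 full match string.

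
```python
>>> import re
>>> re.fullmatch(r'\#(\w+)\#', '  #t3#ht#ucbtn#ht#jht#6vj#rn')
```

None

`re.fullmatch` is like wrapping the pattern in `^…$` (in single-line mode).
Here the string isn't matched end-to-end, so the call returns None.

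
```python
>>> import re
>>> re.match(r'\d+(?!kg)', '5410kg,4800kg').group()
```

'541'

The negative lookahead/lookbehind blocks any match where the forbidden context is present.
`re.match` won't scan ahead — the pattern has to work from the very first character.
The match spans [0:3] → '541'.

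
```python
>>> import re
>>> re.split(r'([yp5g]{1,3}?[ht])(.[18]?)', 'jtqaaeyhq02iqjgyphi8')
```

['jtqaae', 'yh', 'q', '02iqj', 'gyph', 'i8', '']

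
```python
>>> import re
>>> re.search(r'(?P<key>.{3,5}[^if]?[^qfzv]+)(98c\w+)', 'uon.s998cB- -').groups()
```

The match spans [0:10] → 'uon.s998cB'.
Captured: group 1 = 'uon.s9', group 2 = '98cB'.

('uon.s9', '98cB')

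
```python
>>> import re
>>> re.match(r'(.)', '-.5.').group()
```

'-'

The pattern matches any character (captured).
`match` is anchored at position 0; if the pattern doesn't fit there, it returns None.
The match spans [0:1] → '-'.
Captured: group 1 = '-'.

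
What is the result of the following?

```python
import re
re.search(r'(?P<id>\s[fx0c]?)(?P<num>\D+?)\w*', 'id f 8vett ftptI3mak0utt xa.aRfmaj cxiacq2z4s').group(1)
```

' f'

This matches whitespace, then optionally one of [fx0c] (captured as 'id'); then one or more of a non-digit (lazy) (captured as 'num'); then zero or more of a word character.
`re.search` tries every starting position until one works.
The match spans [2:10] → ' f 8vett'.
Captured: group 1 = ' f', group 2 = ' '.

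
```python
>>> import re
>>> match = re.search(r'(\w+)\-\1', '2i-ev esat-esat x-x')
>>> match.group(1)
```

The match spans [6:15] → 'esat-esat'.
Captured: group 1 = 'esat'.

'esat'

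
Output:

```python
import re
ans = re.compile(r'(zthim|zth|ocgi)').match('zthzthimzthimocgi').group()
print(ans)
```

`re.match` only tries the pattern at the start of the string.
The match spans [0:3] → 'zth'.

zth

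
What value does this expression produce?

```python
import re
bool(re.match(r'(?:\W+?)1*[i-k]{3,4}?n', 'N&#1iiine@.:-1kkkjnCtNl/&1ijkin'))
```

False

This matches one or more of a non-word character (lazy) (non-capturing group); then zero or more of the literal '1', then 3 to 4 of a character in [i-k] (lazy); then a literal 'n'.
`re.match` only tries the pattern at the start of the string.
Here the pattern fails at index 0, so the call returns None, and `bool(None)` is False.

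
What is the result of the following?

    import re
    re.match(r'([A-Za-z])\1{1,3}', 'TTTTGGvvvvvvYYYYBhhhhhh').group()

'TTTT'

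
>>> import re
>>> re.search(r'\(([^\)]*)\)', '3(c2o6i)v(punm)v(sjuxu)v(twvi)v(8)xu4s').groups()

The match spans [1:8] → '(c2o6i)'.
Captured: group 1 = 'c2o6i'.

('c2o6i',)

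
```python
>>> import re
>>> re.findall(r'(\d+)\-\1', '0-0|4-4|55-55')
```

`\1` has to match the exact text group 1 already captured.
Walking the string: at [0:3] match '0-0', group 1 = '0'; at [4:7] match '4-4', group 1 = '4'; at [8:13] match '55-55', group 1 = '55'.
With a single group, `findall` returns only what that group captured — 3 items.

['0', '4', '55']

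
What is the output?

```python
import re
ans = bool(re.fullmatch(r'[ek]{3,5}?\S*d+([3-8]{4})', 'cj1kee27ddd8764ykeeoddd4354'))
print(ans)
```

For `fullmatch`, every character of the input must be accounted for by the pattern.
Here there's no way to consume every character, so the call returns None, and `bool(None)` is False.

False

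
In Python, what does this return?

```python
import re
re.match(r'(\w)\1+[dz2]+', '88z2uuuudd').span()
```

`re.match` won't scan ahead — the pattern has to work from the very first character.
The match spans [0:4] → '88z2'.

(0, 4)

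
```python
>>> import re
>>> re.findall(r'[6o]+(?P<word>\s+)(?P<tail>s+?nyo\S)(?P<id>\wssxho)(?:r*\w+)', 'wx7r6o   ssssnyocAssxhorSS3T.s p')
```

[('   ', 'ssssnyoc', 'Assxho')]

This matches one or more of one of [6o]; then one or more of whitespace (captured as 'word'); then one or more of the literal 's' (lazy), then the literal 'nyo', then a non-whitespace character (captured as 'tail'); then a word character, then the literal 'ss', then the literal 'xho' (captured as 'id'); then zero or more of the literal 'r', then one or more of a word character (non-capturing group).
Matches: at [4:28] match '6o   ssssnyocAssxhorSS3T', groups = ('   ', 'ssssnyoc', 'Assxho').
Multiple groups make `findall` return tuples — one 3-tuple for the one match.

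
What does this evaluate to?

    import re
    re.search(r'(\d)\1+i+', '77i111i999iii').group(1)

'7'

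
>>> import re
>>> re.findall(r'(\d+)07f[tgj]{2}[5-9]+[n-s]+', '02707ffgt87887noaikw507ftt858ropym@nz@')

['5']

Because there's exactly one group, `findall` drops the full match and keeps group 1 from the one hit.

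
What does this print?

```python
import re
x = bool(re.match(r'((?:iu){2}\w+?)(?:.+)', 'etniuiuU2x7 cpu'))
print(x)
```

`re.match` only tries the pattern at the start of the string.
Here position 0 doesn't satisfy it, so the call returns None, and `bool(None)` is False.

False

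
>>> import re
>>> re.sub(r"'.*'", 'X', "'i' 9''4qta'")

'X'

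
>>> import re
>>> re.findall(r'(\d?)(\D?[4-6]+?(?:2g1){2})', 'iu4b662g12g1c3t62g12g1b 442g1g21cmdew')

[('4', 'b662g12g1'), ('3', 't62g12g1')]

This matches optionally a digit (captured); then optionally a non-digit, then one or more of a character in [4-6] (lazy), then the literal '2g1' repeated 2 times (captured).
Matches: at [2:12] match '4b662g12g1', groups = ('4', 'b662g12g1'); at [13:22] match '3t62g12g1', groups = ('3', 't62g12g1').
Multiple groups make `findall` return tuples — one 2-tuple for each match.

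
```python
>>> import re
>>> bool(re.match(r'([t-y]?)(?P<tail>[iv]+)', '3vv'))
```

`re.match` only tries the pattern at the start of the string.
Here the pattern fails at index 0, so the call returns None, and `bool(None)` is False.

False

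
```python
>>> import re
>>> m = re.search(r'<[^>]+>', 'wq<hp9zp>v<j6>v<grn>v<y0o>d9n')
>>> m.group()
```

`re.search` scans for the first position where the pattern succeeds.
The match spans [2:9] → '<hp9zp>'.

'<hp9zp>'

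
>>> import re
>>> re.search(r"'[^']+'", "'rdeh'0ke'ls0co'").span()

(0, 6)

The match spans [0:6] → "'rdeh'".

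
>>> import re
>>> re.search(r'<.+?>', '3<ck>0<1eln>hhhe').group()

With the lazy modifier that quantifier settles for the fewest repetitions that let the rest of the pattern succeed (the atoms after it are unaffected and can still be greedy).
The match spans [1:5] → '<ck>'.

'<ck>'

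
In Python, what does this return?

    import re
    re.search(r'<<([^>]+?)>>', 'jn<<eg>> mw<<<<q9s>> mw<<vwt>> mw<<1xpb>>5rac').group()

`search` walks the string left to right and returns the first match it finds.
The match spans [2:8] → '<<eg>>'.
Captured: group 1 = 'eg'.

'<<eg>>'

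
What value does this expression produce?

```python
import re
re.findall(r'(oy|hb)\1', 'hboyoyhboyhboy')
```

A backreference is literal: `\1` must see the identical characters the first group matched.
One capturing group, so `findall` returns just the captured substring from the one match — 1 in all.

['oy']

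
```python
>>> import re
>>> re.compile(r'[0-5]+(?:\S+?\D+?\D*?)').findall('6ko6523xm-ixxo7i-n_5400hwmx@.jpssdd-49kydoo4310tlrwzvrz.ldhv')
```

Because the quantifier is non-greedy, it stops expanding at the earliest point where the rest of the pattern can succeed.
No capturing groups, so `findall` returns the 4 full match strings.

['523xm', '5400hw', '49k', '4310tl']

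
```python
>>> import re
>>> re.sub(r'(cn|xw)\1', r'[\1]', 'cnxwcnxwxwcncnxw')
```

'cnxwcn[xw][cn]xw'

The backreference `\1` re-matches whatever the first group consumed, character for character.
Each match is replaced using the text its own group 1 captured.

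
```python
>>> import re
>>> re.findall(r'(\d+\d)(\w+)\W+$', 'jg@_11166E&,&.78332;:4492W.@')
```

[('4492', 'W')]

Multiple groups make `findall` return tuples — one 2-tuple for the one match.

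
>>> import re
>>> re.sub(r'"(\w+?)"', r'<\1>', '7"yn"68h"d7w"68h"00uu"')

Matches: at [1:5] → '"yn"'; at [8:13] → '"d7w"'; at [16:22] → '"00uu"'.
The replacement refers to a captured group, so each match is rewritten using its own captured text.

'7<yn>68h<d7w>68h<00uu>'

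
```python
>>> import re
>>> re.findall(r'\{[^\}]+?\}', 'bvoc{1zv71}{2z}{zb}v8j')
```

['{1zv71}', '{2z}', '{zb}']

`findall` yields the raw match text (3 of them) because the pattern has no groups.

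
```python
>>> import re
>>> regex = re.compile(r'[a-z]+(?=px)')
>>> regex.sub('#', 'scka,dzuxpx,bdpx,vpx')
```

'scka,#px,#px,#px'

Because the assertion is zero-width, the text it checks is not consumed and won't appear in the result.
Every occurrence is swapped for '#'.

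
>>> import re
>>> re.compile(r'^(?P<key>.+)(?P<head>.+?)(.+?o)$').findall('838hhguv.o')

[('838hhgu', 'v', '.o')]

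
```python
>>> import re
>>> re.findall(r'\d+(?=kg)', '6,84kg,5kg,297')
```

['84', '5']

Because the assertion is zero-width, the text it checks is not consumed and won't appear in the result.
Walking the string: at [2:4] → '84'; at [7:8] → '5'.
No capturing groups, so `findall` returns the 2 full match strings.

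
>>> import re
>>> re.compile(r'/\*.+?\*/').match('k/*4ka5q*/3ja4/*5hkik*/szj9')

None

With `match`, the pattern is implicitly anchored at the beginning.
Here position 0 doesn't satisfy it, so the call returns None.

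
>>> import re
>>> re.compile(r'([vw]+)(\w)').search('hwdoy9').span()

The match spans [1:3] → 'wd'.

(1, 3)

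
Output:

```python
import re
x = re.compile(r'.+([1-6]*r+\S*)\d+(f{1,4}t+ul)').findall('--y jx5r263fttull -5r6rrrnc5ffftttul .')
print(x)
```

The pattern matches one or more of any character; then zero or more of a character in [1-6], then one or more of the literal 'r', then zero or more of a non-whitespace character (captured); then one or more of a digit; then 1 to 4 of the literal 'f', then one or more of a literal 't', then the literal 'ul' (captured).
With 2 capturing groups, `findall` returns a 2-tuple per match.

[('rnc', 'ffftttul')]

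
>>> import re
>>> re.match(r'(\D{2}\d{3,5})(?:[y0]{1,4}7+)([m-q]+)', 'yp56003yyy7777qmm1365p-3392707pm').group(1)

'yp56003'

This matches exactly 2 of a non-digit, then 3 to 5 of a digit (captured); then 1 to 4 of one of [y0], then one or more of a literal '7' (non-capturing group); then one or more of a character in [m-q] (captured).
`re.match` won't scan ahead — the pattern has to work from the very first character.
The match spans [0:17] → 'yp56003yyy7777qmm'.
Captured: group 1 = 'yp56003', group 2 = 'qmm'.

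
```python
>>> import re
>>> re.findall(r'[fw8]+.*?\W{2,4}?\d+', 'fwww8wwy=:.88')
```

The pattern matches one or more of one of [fw8], then zero or more of any character (lazy), then 2 to 4 of a non-word character (lazy); then one or more of a digit.
`findall` yields the raw match text (1 of them) because the pattern has no groups.

['fwww8wwy=:.88']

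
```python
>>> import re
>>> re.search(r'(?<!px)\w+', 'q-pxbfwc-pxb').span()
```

A negative assertion filters positions out without eating any characters.
Unlike `match`, `search` isn't anchored — it looks for the pattern anywhere in the string.
The match spans [0:1] → 'q'.

(0, 1)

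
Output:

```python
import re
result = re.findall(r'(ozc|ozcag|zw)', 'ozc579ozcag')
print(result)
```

Branches in `(...|...)` are attempted left-to-right; the first branch that allows the whole pattern to succeed is taken.
Matches: at [0:3] match 'ozc', group 1 = 'ozc'; at [6:9] match 'ozc', group 1 = 'ozc'.
One capturing group, so `findall` returns just the captured substring from each match — 2 in all.

['ozc', 'ozc']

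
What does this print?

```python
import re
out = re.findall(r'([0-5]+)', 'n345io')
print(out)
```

The pattern matches one or more of a character in [0-5] (captured).
With a single group, `findall` returns only what that group captured — 1 item.

['345']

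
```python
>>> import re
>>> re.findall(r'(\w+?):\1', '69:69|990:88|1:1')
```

['69', '1']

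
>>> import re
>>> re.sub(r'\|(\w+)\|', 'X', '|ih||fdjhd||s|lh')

'XXXlh'

Matches: at [0:4] → '|ih|'; at [4:11] → '|fdjhd|'; at [11:14] → '|s|'.
`sub` substitutes 'X' at each match site.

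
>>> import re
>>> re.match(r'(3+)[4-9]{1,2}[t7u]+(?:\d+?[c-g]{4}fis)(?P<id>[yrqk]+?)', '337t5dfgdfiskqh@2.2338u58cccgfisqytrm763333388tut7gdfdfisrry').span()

`re.match` won't scan ahead — the pattern has to work from the very first character.
The match spans [0:13] → '337t5dfgdfisk'.

(0, 13)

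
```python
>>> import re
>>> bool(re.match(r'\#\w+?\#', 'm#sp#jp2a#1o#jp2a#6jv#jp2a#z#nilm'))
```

False

`re.match` won't scan ahead — the pattern has to work from the very first character.
Here the string doesn't start with a match, so the call returns None, and `bool(None)` is False.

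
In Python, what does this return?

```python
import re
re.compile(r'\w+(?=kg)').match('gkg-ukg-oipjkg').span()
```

(0, 1)

`match` is anchored at position 0; if the pattern doesn't fit there, it returns None.
The match spans [0:1] → 'g'.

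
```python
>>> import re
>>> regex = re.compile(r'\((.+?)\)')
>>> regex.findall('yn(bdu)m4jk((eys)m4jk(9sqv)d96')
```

['bdu', '(eys', '9sqv']

With the lazy modifier that quantifier settles for the fewest repetitions that let the rest of the pattern succeed (the atoms after it are unaffected and can still be greedy).
Scanning left to right: at [2:7] match '(bdu)', group 1 = 'bdu'; at [11:17] match '((eys)', group 1 = '(eys'; at [21:27] match '(9sqv)', group 1 = '9sqv'.
`findall` collects group 1 from each match (3 total).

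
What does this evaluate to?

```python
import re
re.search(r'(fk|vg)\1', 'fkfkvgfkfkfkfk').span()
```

`\1` has to match the exact text group 1 already captured.
`re.search` tries every starting position until one works.
The match spans [0:4] → 'fkfk'.
Captured: group 1 = 'fk'.

(0, 4)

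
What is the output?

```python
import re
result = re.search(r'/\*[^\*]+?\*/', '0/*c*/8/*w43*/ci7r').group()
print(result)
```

`search` walks the string left to right and returns the first match it finds.
The match spans [1:6] → '/*c*/'.

/*c*/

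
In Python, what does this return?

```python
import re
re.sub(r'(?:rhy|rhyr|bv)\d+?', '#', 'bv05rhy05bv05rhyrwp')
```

'#5#5#5rhyrwp'

Each match is replaced by '#'.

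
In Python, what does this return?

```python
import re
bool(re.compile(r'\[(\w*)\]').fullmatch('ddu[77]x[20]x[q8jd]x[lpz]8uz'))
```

`re.fullmatch` requires the pattern to consume the entire string.
Here the string isn't matched end-to-end, so the call returns None, and `bool(None)` is False.

False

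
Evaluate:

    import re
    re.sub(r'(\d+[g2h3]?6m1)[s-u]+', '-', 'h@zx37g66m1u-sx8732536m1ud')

'h@zx37g--sx-d'

The pattern matches one or more of a digit, then optionally one of [g2h3], then the literal '6m1' (captured); then one or more of a character in [s-u].
Matches: at [7:12] → '66m1u'; at [15:25] → '8732536m1u'.
Each match is replaced by '-'.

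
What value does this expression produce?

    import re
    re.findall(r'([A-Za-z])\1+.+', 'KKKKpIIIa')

['K']

`\1` has to match the exact text group 1 already captured.
`findall` collects group 1 from the one match (1 total).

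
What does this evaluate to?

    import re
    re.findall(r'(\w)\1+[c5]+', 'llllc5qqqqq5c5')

A backreference is literal: `\1` must see the identical characters the first group matched.
Matches: at [0:6] match 'llllc5', group 1 = 'l'; at [6:14] match 'qqqqq5c5', group 1 = 'q'.
Because there's exactly one group, `findall` drops the full match and keeps group 1 from each hit.

['l', 'q']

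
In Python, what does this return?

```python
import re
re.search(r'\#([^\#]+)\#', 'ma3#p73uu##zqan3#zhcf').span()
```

(3, 10)

`search` walks the string left to right and returns the first match it finds.
The match spans [3:10] → '#p73uu#'.
Captured: group 1 = 'p73uu'.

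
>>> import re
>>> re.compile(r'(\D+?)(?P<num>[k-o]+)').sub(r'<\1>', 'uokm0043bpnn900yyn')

The pattern matches one or more of a non-digit (lazy) (captured); then one or more of a character in [k-o] (captured as 'num').
The replacement refers to a captured group, so each match is rewritten using its own captured text.

'<u>0043<bp>900<yy>'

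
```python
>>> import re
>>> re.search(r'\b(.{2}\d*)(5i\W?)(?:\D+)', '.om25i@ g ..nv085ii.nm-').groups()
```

The match spans [1:14] → 'om25i@ g ..nv'.
Captured: group 1 = 'om2', group 2 = '5i@'.

('om2', '5i@')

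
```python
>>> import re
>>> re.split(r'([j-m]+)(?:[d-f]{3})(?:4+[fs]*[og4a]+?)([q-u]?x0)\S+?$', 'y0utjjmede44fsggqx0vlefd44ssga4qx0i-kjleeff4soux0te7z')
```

['y0ut', 'jjm', 'qx0', '']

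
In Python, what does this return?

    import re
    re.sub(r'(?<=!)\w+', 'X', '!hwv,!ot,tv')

'!X,!X,tv'

The `(?=…)`/`(?<=…)` assertion just peeks at neighbouring text; it doesn't advance the match position.
Matches: at [1:4] → 'hwv'; at [6:8] → 'ot'.
`sub` substitutes 'X' at each match site.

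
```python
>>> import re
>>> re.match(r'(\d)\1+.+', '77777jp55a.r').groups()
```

('7',)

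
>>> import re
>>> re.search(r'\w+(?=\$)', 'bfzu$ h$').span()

(0, 4)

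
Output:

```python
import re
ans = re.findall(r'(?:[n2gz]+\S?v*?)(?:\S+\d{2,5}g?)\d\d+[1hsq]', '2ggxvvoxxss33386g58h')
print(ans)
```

`findall` yields the raw match text (1 of them) because the pattern has no groups.

['2ggxvvoxxss33386g58h']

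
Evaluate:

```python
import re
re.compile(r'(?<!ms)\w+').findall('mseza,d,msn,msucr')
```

['mseza', 'd', 'msn', 'msucr']

`(?!…)`/`(?<!…)` only lets a position through if the neighbouring text does NOT match; no characters are consumed.
Scanning left to right: at [0:5] → 'mseza'; at [6:7] → 'd'; at [8:11] → 'msn'; at [12:17] → 'msucr'.
With no groups in the pattern, `findall` gives back each whole match — 4 here.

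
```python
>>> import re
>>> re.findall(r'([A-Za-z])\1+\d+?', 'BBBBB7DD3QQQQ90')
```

The backreference `\1` re-matches whatever the first group consumed, character for character.
Because there's exactly one group, `findall` drops the full match and keeps group 1 from each hit.

['B', 'D', 'Q']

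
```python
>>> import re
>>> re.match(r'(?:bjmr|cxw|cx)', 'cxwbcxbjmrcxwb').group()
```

'cxw'

Branches in `(...|...)` are attempted left-to-right; the first branch that allows the whole pattern to succeed is taken.
`re.match` won't scan ahead — the pattern has to work from the very first character.
The match spans [0:3] → 'cxw'.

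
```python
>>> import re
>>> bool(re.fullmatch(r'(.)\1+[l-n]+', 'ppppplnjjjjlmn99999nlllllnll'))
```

`re.fullmatch` is like wrapping the pattern in `^…$` (in single-line mode).
Here there's no way to consume every character, so the call returns None, and `bool(None)` is False.

False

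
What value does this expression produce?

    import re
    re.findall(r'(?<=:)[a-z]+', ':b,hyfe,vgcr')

['b']

The `(?=…)`/`(?<=…)` assertion just peeks at neighbouring text; it doesn't advance the match position.
With no groups in the pattern, `findall` gives back each whole match — 1 here.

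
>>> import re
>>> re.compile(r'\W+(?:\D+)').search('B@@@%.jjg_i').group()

'@@@%.jjg_i'

The match spans [1:11] → '@@@%.jjg_i'.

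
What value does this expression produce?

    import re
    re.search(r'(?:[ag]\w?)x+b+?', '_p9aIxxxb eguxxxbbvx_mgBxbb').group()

This matches one of [ag], then optionally a word character (non-capturing group); then one or more of a literal 'x', then one or more of the literal 'b' (lazy).
Unlike `match`, `search` isn't anchored — it looks for the pattern anywhere in the string.
The match spans [3:9] → 'aIxxxb'.

'aIxxxb'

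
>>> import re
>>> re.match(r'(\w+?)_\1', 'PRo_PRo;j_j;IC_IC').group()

`match` is anchored at position 0; if the pattern doesn't fit there, it returns None.
The match spans [0:7] → 'PRo_PRo'.

'PRo_PRo'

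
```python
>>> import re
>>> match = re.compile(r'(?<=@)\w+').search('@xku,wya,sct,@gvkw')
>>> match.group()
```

Because the assertion is zero-width, the text it checks is not consumed and won't appear in the result.
`search` walks the string left to right and returns the first match it finds.
The match spans [1:4] → 'xku'.

'xku'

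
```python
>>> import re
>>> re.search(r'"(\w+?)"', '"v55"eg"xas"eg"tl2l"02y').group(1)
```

`re.search` scans for the first position where the pattern succeeds.
The match spans [0:5] → '"v55"'.
Captured: group 1 = 'v55'.

'v55'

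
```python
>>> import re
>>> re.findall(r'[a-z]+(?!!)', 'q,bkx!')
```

The negative lookahead/lookbehind blocks any match where the forbidden context is present.
Walking the string: at [0:1] → 'q'; at [2:4] → 'bk'.
No capturing groups, so `findall` returns the 2 full match strings.

['q', 'bk']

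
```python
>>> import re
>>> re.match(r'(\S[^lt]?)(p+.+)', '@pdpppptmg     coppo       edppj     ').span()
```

`re.match` only tries the pattern at the start of the string.
The match spans [0:37] → '@pdpppptmg     coppo       edppj     '.

(0, 37)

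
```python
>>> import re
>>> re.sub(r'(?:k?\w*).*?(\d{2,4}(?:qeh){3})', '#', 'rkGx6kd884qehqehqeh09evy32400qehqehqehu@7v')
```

'#u@7v'

The pattern matches optionally a literal 'k', then zero or more of a word character (non-capturing group); then zero or more of any character (lazy); then 2 to 4 of a digit, then the literal 'qeh' repeated 3 times (captured).
Matches: at [0:38] → 'rkGx6kd884qehqehqeh09evy32400qehqehqeh'.
Every occurrence is swapped for '#'.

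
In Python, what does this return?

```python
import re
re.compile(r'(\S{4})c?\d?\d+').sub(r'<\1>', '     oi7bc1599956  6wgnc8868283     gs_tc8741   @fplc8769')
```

'     <oi7b>  <6wgn>     <gs_t>   <@fpl>'

Pattern: exactly 4 of a non-whitespace character (captured); then optionally a literal 'c', then optionally a digit, then one or more of a digit.
`\1` in the replacement pulls in group 1's text for each match.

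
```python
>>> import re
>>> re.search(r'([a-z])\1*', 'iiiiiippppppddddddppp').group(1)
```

The match spans [0:6] → 'iiiiii'.
Captured: group 1 = 'i'.

'i'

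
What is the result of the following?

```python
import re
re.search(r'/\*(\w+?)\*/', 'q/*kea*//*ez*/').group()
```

Unlike `match`, `search` isn't anchored — it looks for the pattern anywhere in the string.
The match spans [1:8] → '/*kea*/'.
Captured: group 1 = 'kea'.

'/*kea*/'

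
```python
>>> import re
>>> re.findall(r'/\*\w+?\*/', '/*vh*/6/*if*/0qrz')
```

['/*vh*/', '/*if*/']

Matches: at [0:6] → '/*vh*/'; at [7:13] → '/*if*/'.
`findall` yields the raw match text (2 of them) because the pattern has no groups.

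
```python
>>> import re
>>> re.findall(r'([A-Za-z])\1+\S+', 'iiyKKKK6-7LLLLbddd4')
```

`\1` is not a pattern — it's the concrete string captured by group 1, re-applied verbatim.
Matches: at [0:19] match 'iiyKKKK6-7LLLLbddd4', group 1 = 'i'.
Because there's exactly one group, `findall` drops the full match and keeps group 1 from the one hit.

['i']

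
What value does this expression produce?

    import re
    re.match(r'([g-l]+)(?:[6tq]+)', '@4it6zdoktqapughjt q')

This matches one or more of a character in [g-l] (captured); then one or more of one of [6tq] (non-capturing group).
`match` is anchored at position 0; if the pattern doesn't fit there, it returns None.
Here the pattern fails at index 0, so the call returns None.

None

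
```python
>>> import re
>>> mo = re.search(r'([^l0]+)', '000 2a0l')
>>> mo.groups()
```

The match spans [3:6] → ' 2a'.
Captured: group 1 = ' 2a'.

(' 2a',)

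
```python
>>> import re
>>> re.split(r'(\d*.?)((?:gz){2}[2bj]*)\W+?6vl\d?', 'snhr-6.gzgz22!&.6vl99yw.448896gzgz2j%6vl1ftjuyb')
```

This matches zero or more of a digit, then optionally any character (captured); then the literal 'gz' repeated 2 times, then zero or more of one of [2bj] (captured); then one or more of a non-word character (lazy), then the literal '6vl', then optionally a digit.
With a capturing group present, the delimiter's captured portion is kept in the result list.

['snhr-', '6.', 'gzgz22', '9yw.', '448896', 'gzgz2j', 'ftjuyb']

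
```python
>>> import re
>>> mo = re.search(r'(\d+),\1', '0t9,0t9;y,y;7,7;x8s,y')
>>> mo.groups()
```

`\1` has to match the exact text group 1 already captured.
`re.search` scans for the first position where the pattern succeeds.
The match spans [12:15] → '7,7'.
Captured: group 1 = '7'.

('7',)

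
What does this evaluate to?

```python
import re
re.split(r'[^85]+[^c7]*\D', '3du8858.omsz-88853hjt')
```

['', '']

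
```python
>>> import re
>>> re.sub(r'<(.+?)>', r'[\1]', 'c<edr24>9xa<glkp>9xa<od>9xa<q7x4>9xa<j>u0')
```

'c[edr24]9xa[glkp]9xa[od]9xa[q7x4]9xa[j]u0'

The replacement refers to a captured group, so each match is rewritten using its own captured text.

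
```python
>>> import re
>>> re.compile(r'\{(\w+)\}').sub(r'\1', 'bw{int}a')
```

'bwinta'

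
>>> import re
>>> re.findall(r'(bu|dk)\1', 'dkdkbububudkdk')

['dk', 'bu', 'dk']

After group 1 captures some text, `\1` only succeeds where that same text appears again.
One capturing group, so `findall` returns just the captured substring from each match — 3 in all.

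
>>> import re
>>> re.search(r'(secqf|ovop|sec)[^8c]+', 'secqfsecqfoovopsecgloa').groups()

('secqf',)

The match spans [0:7] → 'secqfse'.
Captured: group 1 = 'secqf'.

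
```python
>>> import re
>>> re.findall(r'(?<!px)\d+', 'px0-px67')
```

['7']

The negative lookahead/lookbehind blocks any match where the forbidden context is present.
Matches: at [7:8] → '7'.
With no groups in the pattern, `findall` gives back each whole match — 1 here.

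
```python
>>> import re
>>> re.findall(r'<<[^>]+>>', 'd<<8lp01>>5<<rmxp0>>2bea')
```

['<<8lp01>>', '<<rmxp0>>']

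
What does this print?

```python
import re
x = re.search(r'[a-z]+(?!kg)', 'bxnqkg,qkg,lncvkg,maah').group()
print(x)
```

`(?!…)`/`(?<!…)` only lets a position through if the neighbouring text does NOT match; no characters are consumed.
The match spans [0:6] → 'bxnqkg'.

bxnqkg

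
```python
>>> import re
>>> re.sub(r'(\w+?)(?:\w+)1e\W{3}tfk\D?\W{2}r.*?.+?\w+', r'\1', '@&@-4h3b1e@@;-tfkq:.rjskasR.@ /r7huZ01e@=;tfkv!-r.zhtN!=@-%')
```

'@&@-4h3b1e@@;-tfkq:.rjskasR.@ /r!=@-%'

This matches one or more of a word character (lazy) (captured); then one or more of a word character (non-capturing group); then the literal '1e', then exactly 3 of a non-word character, then the literal 'tfk'; then optionally a non-digit, then exactly 2 of a non-word character, then the literal 'r'; then zero or more of any character (lazy), then one or more of any character (lazy), then one or more of a word character.
Matches: at [31:54] → 'r7huZ01e@=;tfkv!-r.zhtN'.
The replacement refers to a captured group, so each match is rewritten using its own captured text.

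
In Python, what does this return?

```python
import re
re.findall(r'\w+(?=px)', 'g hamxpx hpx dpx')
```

['hamx', 'h', 'd']

Lookahead/lookbehind check context without consuming it, so the matched span excludes the asserted characters.
Matches: at [2:6] → 'hamx'; at [9:10] → 'h'; at [13:14] → 'd'.
Since nothing is captured, `findall` lists the 3 matched substrings directly.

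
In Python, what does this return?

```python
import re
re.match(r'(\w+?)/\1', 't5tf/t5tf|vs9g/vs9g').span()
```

`\1` has to match the exact text group 1 already captured.
With `match`, the pattern is implicitly anchored at the beginning.
The match spans [0:9] → 't5tf/t5tf'.
Captured: group 1 = 't5tf'.

(0, 9)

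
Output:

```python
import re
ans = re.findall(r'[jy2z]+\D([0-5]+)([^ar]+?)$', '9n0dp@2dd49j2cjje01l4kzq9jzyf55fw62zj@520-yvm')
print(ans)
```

[('01', 'l4kzq9jzyf55fw62zj@520-yvm')]

The pattern matches one or more of one of [jy2z], then a non-digit; then one or more of a character in [0-5] (captured); then one or more of any character except [ar] (lazy) (captured); then anchored at the end.
Matches: at [14:45] match 'jje01l4kzq9jzyf55fw62zj@520-yvm', groups = ('01', 'l4kzq9jzyf55fw62zj@520-yvm').
With 2 capturing groups, `findall` returns a 2-tuple per match.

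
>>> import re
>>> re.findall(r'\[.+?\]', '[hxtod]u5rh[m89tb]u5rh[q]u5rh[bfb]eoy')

['[hxtod]', '[m89tb]', '[q]', '[bfb]']

Scanning left to right: at [0:7] → '[hxtod]'; at [11:18] → '[m89tb]'; at [22:25] → '[q]'; at [29:34] → '[bfb]'.
No capturing groups, so `findall` returns the 4 full match strings.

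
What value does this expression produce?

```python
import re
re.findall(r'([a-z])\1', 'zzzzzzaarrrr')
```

`\1` has to match the exact text group 1 already captured.
Walking the string: at [0:2] match 'zz', group 1 = 'z'; at [2:4] match 'zz', group 1 = 'z'; at [4:6] match 'zz', group 1 = 'z'; at [6:8] match 'aa', group 1 = 'a'; at [8:10] match 'rr', group 1 = 'r'; ….
With a single group, `findall` returns only what that group captured — 6 items.

['z', 'z', 'z', 'a', 'r', 'r']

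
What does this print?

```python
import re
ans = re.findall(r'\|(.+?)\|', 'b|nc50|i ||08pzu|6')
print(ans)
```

With the lazy modifier that quantifier settles for the fewest repetitions that let the rest of the pattern succeed (the atoms after it are unaffected and can still be greedy).
Scanning left to right: at [1:7] match '|nc50|', group 1 = 'nc50'; at [9:17] match '||08pzu|', group 1 = '|08pzu'.
One capturing group, so `findall` returns just the captured substring from each match — 2 in all.

['nc50', '|08pzu']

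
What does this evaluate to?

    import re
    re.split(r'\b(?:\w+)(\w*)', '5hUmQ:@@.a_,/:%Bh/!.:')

['', '', ':@@.', '', ',/:%', '', '/!.:']

Because the pattern has a capturing group, `split` also inserts each captured text between the pieces.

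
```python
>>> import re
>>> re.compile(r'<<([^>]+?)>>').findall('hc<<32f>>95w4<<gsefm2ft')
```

Because there's exactly one group, `findall` drops the full match and keeps group 1 from the one hit.

['32f']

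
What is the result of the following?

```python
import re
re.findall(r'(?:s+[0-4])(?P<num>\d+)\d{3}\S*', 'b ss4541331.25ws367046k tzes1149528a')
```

['541', '149']

This matches one or more of the literal 's', then a character in [0-4] (non-capturing group); then one or more of a digit (captured as 'num'); then exactly 3 of a digit, then zero or more of a non-whitespace character.
Walking the string: at [2:23] match 'ss4541331.25ws367046k', group 1 = '541'; at [27:36] match 's1149528a', group 1 = '149'.
`findall` collects group 1 from each match (2 total).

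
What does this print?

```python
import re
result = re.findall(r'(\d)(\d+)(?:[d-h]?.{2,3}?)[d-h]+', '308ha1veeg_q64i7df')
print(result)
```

[('3', '08'), ('6', '4')]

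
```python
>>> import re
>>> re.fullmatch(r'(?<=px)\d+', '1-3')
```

The positive lookaround only admits positions where the adjacent text matches; those characters stay outside the span.
For `fullmatch`, every character of the input must be accounted for by the pattern.
Here there's no way to consume every character, so the call returns None.

None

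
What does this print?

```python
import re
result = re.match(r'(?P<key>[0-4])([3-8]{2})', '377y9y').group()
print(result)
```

The pattern matches a character in [0-4] (captured as 'key'); then exactly 2 of a character in [3-8] (captured).
`re.match` only tries the pattern at the start of the string.
The match spans [0:3] → '377'.
Captured: group 1 = '3', group 2 = '77'.

377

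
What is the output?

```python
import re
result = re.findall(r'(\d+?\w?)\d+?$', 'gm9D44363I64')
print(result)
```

The pattern matches one or more of a digit (lazy), then optionally a word character (captured); then one or more of a digit (lazy); then anchored at the end.
Matches: at [4:12] match '44363I64', group 1 = '44363I'.
`findall` collects group 1 from the one match (1 total).

['44363I']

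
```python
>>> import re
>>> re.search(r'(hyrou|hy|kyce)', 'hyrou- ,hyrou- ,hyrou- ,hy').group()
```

'hyrou'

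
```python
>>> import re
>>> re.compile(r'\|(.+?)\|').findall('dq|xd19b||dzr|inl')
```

Walking the string: at [2:9] match '|xd19b|', group 1 = 'xd19b'; at [9:14] match '|dzr|', group 1 = 'dzr'.
One capturing group, so `findall` returns just the captured substring from each match — 2 in all.

['xd19b', 'dzr']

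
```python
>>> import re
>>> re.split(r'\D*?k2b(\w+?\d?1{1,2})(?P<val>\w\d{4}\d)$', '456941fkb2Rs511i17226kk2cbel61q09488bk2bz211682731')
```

The pattern matches zero or more of a non-digit (lazy), then the literal 'k2b'; then one or more of a word character (lazy), then optionally a digit, then 1 to 2 of the literal '1' (captured); then a word character, then exactly 4 of a digit, then a digit (captured as 'val'); then anchored at the end.
`re.split` interleaves the captured-group text with the surrounding fragments.

['456941fkb2Rs511i17226kk2cbel61q09488', 'z211', '682731', '']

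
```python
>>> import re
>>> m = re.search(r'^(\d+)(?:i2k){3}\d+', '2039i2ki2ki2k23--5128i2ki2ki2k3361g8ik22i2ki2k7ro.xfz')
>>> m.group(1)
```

The pattern matches anchored at the start of the string; then one or more of a digit (captured); then the literal 'i2k' repeated 3 times, then one or more of a digit.
`search` walks the string left to right and returns the first match it finds.
The match spans [0:15] → '2039i2ki2ki2k23'.
Captured: group 1 = '2039'.

'2039'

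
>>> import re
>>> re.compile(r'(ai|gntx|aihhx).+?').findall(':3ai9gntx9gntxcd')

Matches: at [2:5] match 'ai9', group 1 = 'ai'; at [5:10] match 'gntx9', group 1 = 'gntx'; at [10:15] match 'gntxc', group 1 = 'gntx'.
With a single group, `findall` returns only what that group captured — 3 items.

['ai', 'gntx', 'gntx']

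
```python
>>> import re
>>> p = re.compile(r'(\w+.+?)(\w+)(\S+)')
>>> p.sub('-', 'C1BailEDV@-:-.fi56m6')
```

The pattern matches one or more of a word character, then one or more of any character (lazy) (captured); then one or more of a word character (captured); then one or more of a non-whitespace character (captured).
`sub` substitutes '-' at each match site.

'-'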